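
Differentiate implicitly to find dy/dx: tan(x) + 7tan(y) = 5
Differentiate both sides with respect to x, treating y as y(x). By the chain rule, any term containing y contributes a factor of y' = dy/dx when we differentiate it.

Move every term to one side and write the relation as F(x, y) = 0. Term by term,
  d/dx[tan(x)] = tan(x)^2 + 1
  d/dx[7tan(y)] = 7·y'(tan(y)^2 + 1)
  d/dx[-5] = 0

The pieces without y' make up ∂F/∂x and the coefficient of y' is ∂F/∂y:
  ∂F/∂x = tan(x)^2 + 1,
  ∂F/∂y = 7tan(y)^2 + 7.

Since d/dx[F] = ∂F/∂x + (∂F/∂y)·y' = 0, solve for y':
  (∂F/∂y)·y' = -∂F/∂x
  dy/dx = -(∂F/∂x)/(∂F/∂y) = -(tan(x)^2 + 1)/(7tan(y)^2 + 7) = -cos(y)^2/(7cos(x)^2)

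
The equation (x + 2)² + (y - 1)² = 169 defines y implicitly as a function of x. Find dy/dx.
Differentiate both sides with respect to x, treating y as y(x). By the chain rule, any term containing y contributes a factor of y' = dy/dx when we differentiate it.

Move every term to one side and write the relation as F(x, y) = 0. Term by term,
  d/dx[(x + 2)^2] = 2x + 4
  d/dx[(y - 1)^2] = 2·y'(y - 1)
  d/dx[-169] = 0

The pieces without y' make up ∂F/∂x and the coefficient of y' is ∂F/∂y:
  ∂F/∂x = 2x + 4,
  ∂F/∂y = 2y - 2.

Since d/dx[F] = ∂F/∂x + (∂F/∂y)·y' = 0, solve for y':
  (∂F/∂y)·y' = -∂F/∂x
  dy/dx = -(∂F/∂x)/(∂F/∂y) = -(2x + 4)/(2y - 2) = (-x - 2)/(y - 1)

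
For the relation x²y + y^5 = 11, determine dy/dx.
Differentiate both sides with respect to x, treating y as y(x). By the chain rule, any term containing y contributes a factor of y' = dy/dx when we differentiate it.

Move every term to one side and write the relation as F(x, y) = 0. Term by term,
  d/dx[x^2y] = x^2·y' + 2xy
  d/dx[y^5] = 5y^4·y'
  d/dx[-11] = 0

The pieces without y' make up ∂F/∂x and the coefficient of y' is ∂F/∂y:
  ∂F/∂x = 2xy,
  ∂F/∂y = x^2 + 5y^4.

Since d/dx[F] = ∂F/∂x + (∂F/∂y)·y' = 0, solve for y':
  (∂F/∂y)·y' = -∂F/∂x
  dy/dx = -(∂F/∂x)/(∂F/∂y) = -(2xy)/(x^2 + 5y^4) = -2xy/(x^2 + 5y^4)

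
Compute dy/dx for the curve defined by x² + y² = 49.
Take d/dx of both sides. Since y is implicitly a function of x, the chain rule attaches a y' = dy/dx factor whenever we differentiate through y.

Set F(x, y) = (left side) − (right side), so the curve is F = 0. Differentiating each term of F:
  d/dx[x^2] = 2x
  d/dx[y^2] = 2y·y'
  d/dx[-49] = 0

Collecting, the y'-free part is the partial derivative in x and the y' coefficient is the partial derivative in y:
  ∂F/∂x = 2x
  ∂F/∂y = 2y

so d/dx[F(x, y(x))] = ∂F/∂x + (∂F/∂y)·y' = 0. Rearranging,
  dy/dx = -(∂F/∂x)/(∂F/∂y) = -(2x)/(2y) = -x/y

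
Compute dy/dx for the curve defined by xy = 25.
Differentiate both sides with respect to x, treating y as y(x). By the chain rule, any term containing y contributes a factor of y' = dy/dx when we differentiate it.

Move every term to one side and write the relation as F(x, y) = 0. Term by term,
  d/dx[xy] = x·y' + y
  d/dx[-25] = 0

The pieces without y' make up ∂F/∂x and the coefficient of y' is ∂F/∂y:
  ∂F/∂x = y,
  ∂F/∂y = x.

Since d/dx[F] = ∂F/∂x + (∂F/∂y)·y' = 0, solve for y':
  (∂F/∂y)·y' = -∂F/∂x
  dy/dx = -(∂F/∂x)/(∂F/∂y) = -(y)/(x) = -y/x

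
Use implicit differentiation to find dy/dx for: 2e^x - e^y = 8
Apply d/dx to both sides, remembering that y depends on x. Each occurrence of y therefore brings in a y' = dy/dx via the chain rule.

With F(x, y) equal to the left-hand side minus the right, differentiate F term by term:
  d/dx[2e^(x)] = 2e^(x)
  d/dx[-e^(y)] = -y'·e^(y)
  d/dx[-8] = 0
Adding these up, d/dx[F] = 0 becomes
  (2e^(x)) + (-e^(y))·y' = 0,
so isolating y',
  dy/dx = -(2e^(x))/(-e^(y)) = 2e^(x - y)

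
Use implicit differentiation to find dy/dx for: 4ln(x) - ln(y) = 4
Differentiate the relation implicitly: treat y = y(x) and apply the chain rule, so every y-derivative picks up a y' = dy/dx factor.

With everything moved to the left-hand side, differentiate term by term:
  d/dx[4ln(x)] = 4/x
  d/dx[-ln(y)] = -y'/y
  d/dx[-4] = 0

Separating the contributions that come from x directly and those that come through y:
  without y':      4/x
  multiplying y':  -1/y

so (4/x) + (-1/y)·y' = 0, and therefore
  dy/dx = -(4/x)/(-1/y) = 4y/x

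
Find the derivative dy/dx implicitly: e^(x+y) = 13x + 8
Differentiate the relation implicitly: treat y = y(x) and apply the chain rule, so every y-derivative picks up a y' = dy/dx factor.

With everything moved to the left-hand side, differentiate term by term:
  d/dx[-13x] = -13
  d/dx[e^(x + y)] = (y' + 1)·e^(x + y)
  d/dx[-8] = 0

Separating the contributions that come from x directly and those that come through y:
  without y':      e^(x + y) - 13
  multiplying y':  e^(x + y)

so (e^(x + y) - 13) + (e^(x + y))·y' = 0, and therefore
  dy/dx = -(e^(x + y) - 13)/(e^(x + y)) = 13e^(-x - y) - 1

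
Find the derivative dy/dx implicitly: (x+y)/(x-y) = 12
Differentiate both sides with respect to x, treating y as y(x). By the chain rule, any term containing y contributes a factor of y' = dy/dx when we differentiate it.

Move every term to one side and write the relation as F(x, y) = 0. Term by term,
  d/dx[(x + y)/(x - y)] = (y' + 1)/(x - y) + (x + y)(y' - 1)/(x - y)^2
  d/dx[-12] = 0

The pieces without y' make up ∂F/∂x and the coefficient of y' is ∂F/∂y:
  ∂F/∂x = 1/(x - y) - (x + y)/(x - y)^2,
  ∂F/∂y = 1/(x - y) + (x + y)/(x - y)^2.

Since d/dx[F] = ∂F/∂x + (∂F/∂y)·y' = 0, solve for y':
  (∂F/∂y)·y' = -∂F/∂x
  dy/dx = -(∂F/∂x)/(∂F/∂y) = -(1/(x - y) - (x + y)/(x - y)^2)/(1/(x - y) + (x + y)/(x - y)^2)
        = -(-2y/(x - y)^2)/(2x/(x - y)^2) = y/x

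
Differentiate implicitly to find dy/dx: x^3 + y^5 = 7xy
Take d/dx of both sides. Since y is implicitly a function of x, the chain rule attaches a y' = dy/dx factor whenever we differentiate through y.

Set F(x, y) = (left side) − (right side), so the curve is F = 0. Differentiating each term of F:
  d/dx[x^3] = 3x^2
  d/dx[-7xy] = -7x·y' - 7y
  d/dx[y^5] = 5y^4·y'

Collecting, the y'-free part is the partial derivative in x and the y' coefficient is the partial derivative in y:
  ∂F/∂x = 3x^2 - 7y
  ∂F/∂y = -7x + 5y^4

so d/dx[F(x, y(x))] = ∂F/∂x + (∂F/∂y)·y' = 0. Rearranging,
  dy/dx = -(∂F/∂x)/(∂F/∂y) = -(3x^2 - 7y)/(-7x + 5y^4) = (3x^2 - 7y)/(7x - 5y^4)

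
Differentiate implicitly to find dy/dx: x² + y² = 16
Differentiate both sides with respect to x, treating y as y(x). By the chain rule, any term containing y contributes a factor of y' = dy/dx when we differentiate it.

Move every term to one side and write the relation as F(x, y) = 0. Term by term,
  d/dx[x^2] = 2x
  d/dx[y^2] = 2y·y'
  d/dx[-16] = 0

The pieces without y' make up ∂F/∂x and the coefficient of y' is ∂F/∂y:
  ∂F/∂x = 2x,
  ∂F/∂y = 2y.

Since d/dx[F] = ∂F/∂x + (∂F/∂y)·y' = 0, solve for y':
  (∂F/∂y)·y' = -∂F/∂x
  dy/dx = -(∂F/∂x)/(∂F/∂y) = -(2x)/(2y) = -x/y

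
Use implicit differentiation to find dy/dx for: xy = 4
Differentiate the relation implicitly: treat y = y(x) and apply the chain rule, so every y-derivative picks up a y' = dy/dx factor.

With everything moved to the left-hand side, differentiate term by term:
  d/dx[xy] = x·y' + y
  d/dx[-4] = 0

Separating the contributions that come from x directly and those that come through y:
  without y':      y
  multiplying y':  x

so (y) + (x)·y' = 0, and therefore
  dy/dx = -(y)/(x) = -y/x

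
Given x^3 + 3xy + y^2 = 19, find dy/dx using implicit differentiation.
Apply d/dx to both sides, remembering that y depends on x. Each occurrence of y therefore brings in a y' = dy/dx via the chain rule.

With F(x, y) equal to the left-hand side minus the right, differentiate F term by term:
  d/dx[x^3] = 3x^2
  d/dx[3xy] = 3x·y' + 3y
  d/dx[y^2] = 2y·y'
  d/dx[-19] = 0
Adding these up, d/dx[F] = 0 becomes
  (3x^2 + 3y) + (3x + 2y)·y' = 0,
so isolating y',
  dy/dx = -(3x^2 + 3y)/(3x + 2y) = 3(-x^2 - y)/(3x + 2y)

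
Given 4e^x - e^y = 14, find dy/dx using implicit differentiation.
Apply d/dx to both sides, remembering that y depends on x. Each occurrence of y therefore brings in a y' = dy/dx via the chain rule.

With F(x, y) equal to the left-hand side minus the right, differentiate F term by term:
  d/dx[4e^(x)] = 4e^(x)
  d/dx[-e^(y)] = -y'·e^(y)
  d/dx[-14] = 0
Adding these up, d/dx[F] = 0 becomes
  (4e^(x)) + (-e^(y))·y' = 0,
so isolating y',
  dy/dx = -(4e^(x))/(-e^(y)) = 4e^(x - y)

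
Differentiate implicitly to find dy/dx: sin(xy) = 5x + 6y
Differentiate the relation implicitly: treat y = y(x) and apply the chain rule, so every y-derivative picks up a y' = dy/dx factor.

With everything moved to the left-hand side, differentiate term by term:
  d/dx[-5x] = -5
  d/dx[-6y] = -6·y'
  d/dx[sin(xy)] = (x·y' + y)·cos(xy)

Separating the contributions that come from x directly and those that come through y:
  without y':      y·cos(xy) - 5
  multiplying y':  x·cos(xy) - 6

so (y·cos(xy) - 5) + (x·cos(xy) - 6)·y' = 0, and therefore
  dy/dx = -(y·cos(xy) - 5)/(x·cos(xy) - 6) = (-y·cos(xy) + 5)/(x·cos(xy) - 6)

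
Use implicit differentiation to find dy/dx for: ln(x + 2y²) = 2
Apply d/dx to both sides, remembering that y depends on x. Each occurrence of y therefore brings in a y' = dy/dx via the chain rule.

With F(x, y) equal to the left-hand side minus the right, differentiate F term by term:
  d/dx[ln(x + 2y^2)] = (4y·y' + 1)/(x + 2y^2)
  d/dx[-2] = 0
Adding these up, d/dx[F] = 0 becomes
  (1/(x + 2y^2)) + (4y/(x + 2y^2))·y' = 0,
so isolating y',
  dy/dx = -(1/(x + 2y^2))/(4y/(x + 2y^2)) = -1/(4y)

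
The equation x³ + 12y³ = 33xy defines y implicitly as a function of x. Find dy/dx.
Differentiate the relation implicitly: treat y = y(x) and apply the chain rule, so every y-derivative picks up a y' = dy/dx factor.

With everything moved to the left-hand side, differentiate term by term:
  d/dx[x^3] = 3x^2
  d/dx[-33xy] = -33x·y' - 33y
  d/dx[12y^3] = 36y^2·y'

Separating the contributions that come from x directly and those that come through y:
  without y':      3x^2 - 33y
  multiplying y':  -33x + 36y^2

so (3x^2 - 33y) + (-33x + 36y^2)·y' = 0, and therefore
  dy/dx = -(3x^2 - 33y)/(-33x + 36y^2) = (x^2 - 11y)/(11x - 12y^2)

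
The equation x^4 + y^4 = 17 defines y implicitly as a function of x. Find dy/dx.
Differentiate both sides with respect to x, treating y as y(x). By the chain rule, any term containing y contributes a factor of y' = dy/dx when we differentiate it.

Move every term to one side and write the relation as F(x, y) = 0. Term by term,
  d/dx[x^4] = 4x^3
  d/dx[y^4] = 4y^3·y'
  d/dx[-17] = 0

The pieces without y' make up ∂F/∂x and the coefficient of y' is ∂F/∂y:
  ∂F/∂x = 4x^3,
  ∂F/∂y = 4y^3.

Since d/dx[F] = ∂F/∂x + (∂F/∂y)·y' = 0, solve for y':
  (∂F/∂y)·y' = -∂F/∂x
  dy/dx = -(∂F/∂x)/(∂F/∂y) = -(4x^3)/(4y^3) = -x^3/y^3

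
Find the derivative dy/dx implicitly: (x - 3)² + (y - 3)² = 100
Take d/dx of both sides. Since y is implicitly a function of x, the chain rule attaches a y' = dy/dx factor whenever we differentiate through y.

Set F(x, y) = (left side) − (right side), so the curve is F = 0. Differentiating each term of F:
  d/dx[(x - 3)^2] = 2x - 6
  d/dx[(y - 3)^2] = 2·y'(y - 3)
  d/dx[-100] = 0

Collecting, the y'-free part is the partial derivative in x and the y' coefficient is the partial derivative in y:
  ∂F/∂x = 2x - 6
  ∂F/∂y = 2y - 6

so d/dx[F(x, y(x))] = ∂F/∂x + (∂F/∂y)·y' = 0. Rearranging,
  dy/dx = -(∂F/∂x)/(∂F/∂y) = -(2x - 6)/(2y - 6) = (3 - x)/(y - 3)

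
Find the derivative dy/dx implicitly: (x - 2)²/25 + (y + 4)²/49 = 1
Take d/dx of both sides. Since y is implicitly a function of x, the chain rule attaches a y' = dy/dx factor whenever we differentiate through y.

Set F(x, y) = (left side) − (right side), so the curve is F = 0. Differentiating each term of F:
  d/dx[(x - 2)^2/25] = 2x/25 - 4/25
  d/dx[(y + 4)^2/49] = 2·y'(y + 4)/49
  d/dx[-1] = 0

Collecting, the y'-free part is the partial derivative in x and the y' coefficient is the partial derivative in y:
  ∂F/∂x = 2x/25 - 4/25
  ∂F/∂y = 2y/49 + 8/49

so d/dx[F(x, y(x))] = ∂F/∂x + (∂F/∂y)·y' = 0. Rearranging,
  dy/dx = -(∂F/∂x)/(∂F/∂y) = -(2x/25 - 4/25)/(2y/49 + 8/49)
        = -(2(x - 2)/25)/(2(y + 4)/49) = 49(2 - x)/(25(y + 4))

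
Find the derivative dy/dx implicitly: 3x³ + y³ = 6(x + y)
Differentiate both sides with respect to x, treating y as y(x). By the chain rule, any term containing y contributes a factor of y' = dy/dx when we differentiate it.

Move every term to one side and write the relation as F(x, y) = 0. Term by term,
  d/dx[3x^3] = 9x^2
  d/dx[-6x] = -6
  d/dx[y^3] = 3y^2·y'
  d/dx[-6y] = -6·y'

The pieces without y' make up ∂F/∂x and the coefficient of y' is ∂F/∂y:
  ∂F/∂x = 9x^2 - 6,
  ∂F/∂y = 3y^2 - 6.

Since d/dx[F] = ∂F/∂x + (∂F/∂y)·y' = 0, solve for y':
  (∂F/∂y)·y' = -∂F/∂x
  dy/dx = -(∂F/∂x)/(∂F/∂y) = -(9x^2 - 6)/(3y^2 - 6) = (2 - 3x^2)/(y^2 - 2)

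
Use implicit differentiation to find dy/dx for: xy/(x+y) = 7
Differentiate the relation implicitly: treat y = y(x) and apply the chain rule, so every y-derivative picks up a y' = dy/dx factor.

With everything moved to the left-hand side, differentiate term by term:
  d/dx[xy/(x + y)] = xy(-y' - 1)/(x + y)^2 + x·y'/(x + y) + y/(x + y)
  d/dx[-7] = 0

Separating the contributions that come from x directly and those that come through y:
  without y':      -xy/(x + y)^2 + y/(x + y)
  multiplying y':  -xy/(x + y)^2 + x/(x + y)

so (-xy/(x + y)^2 + y/(x + y)) + (-xy/(x + y)^2 + x/(x + y))·y' = 0, and therefore
  dy/dx = -(-xy/(x + y)^2 + y/(x + y))/(-xy/(x + y)^2 + x/(x + y))
        = -(y^2/(x + y)^2)/(x^2/(x + y)^2) = -y^2/x^2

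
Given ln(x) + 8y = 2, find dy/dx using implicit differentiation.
Take d/dx of both sides. Since y is implicitly a function of x, the chain rule attaches a y' = dy/dx factor whenever we differentiate through y.

Set F(x, y) = (left side) − (right side), so the curve is F = 0. Differentiating each term of F:
  d/dx[8y] = 8·y'
  d/dx[ln(x)] = 1/x
  d/dx[-2] = 0

Collecting, the y'-free part is the partial derivative in x and the y' coefficient is the partial derivative in y:
  ∂F/∂x = 1/x
  ∂F/∂y = 8

so d/dx[F(x, y(x))] = ∂F/∂x + (∂F/∂y)·y' = 0. Rearranging,
  dy/dx = -(∂F/∂x)/(∂F/∂y) = -(1/x)/(8) = -1/(8x)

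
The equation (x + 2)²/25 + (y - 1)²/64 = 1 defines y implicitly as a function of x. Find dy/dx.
Take d/dx of both sides. Since y is implicitly a function of x, the chain rule attaches a y' = dy/dx factor whenever we differentiate through y.

Set F(x, y) = (left side) − (right side), so the curve is F = 0. Differentiating each term of F:
  d/dx[(x + 2)^2/25] = 2x/25 + 4/25
  d/dx[(y - 1)^2/64] = y'(y - 1)/32
  d/dx[-1] = 0

Collecting, the y'-free part is the partial derivative in x and the y' coefficient is the partial derivative in y:
  ∂F/∂x = 2x/25 + 4/25
  ∂F/∂y = y/32 - 1/32

so d/dx[F(x, y(x))] = ∂F/∂x + (∂F/∂y)·y' = 0. Rearranging,
  dy/dx = -(∂F/∂x)/(∂F/∂y) = -(2x/25 + 4/25)/(y/32 - 1/32)
        = -(2(x + 2)/25)/((y - 1)/32) = 64(-x - 2)/(25(y - 1))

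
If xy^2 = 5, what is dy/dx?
Apply d/dx to both sides, remembering that y depends on x. Each occurrence of y therefore brings in a y' = dy/dx via the chain rule.

With F(x, y) equal to the left-hand side minus the right, differentiate F term by term:
  d/dx[xy^2] = 2xy·y' + y^2
  d/dx[-5] = 0
Adding these up, d/dx[F] = 0 becomes
  (y^2) + (2xy)·y' = 0,
so isolating y',
  dy/dx = -(y^2)/(2xy) = -y/(2x)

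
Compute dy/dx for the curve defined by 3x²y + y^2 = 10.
Apply d/dx to both sides, remembering that y depends on x. Each occurrence of y therefore brings in a y' = dy/dx via the chain rule.

With F(x, y) equal to the left-hand side minus the right, differentiate F term by term:
  d/dx[3x^2y] = 3x^2·y' + 6xy
  d/dx[y^2] = 2y·y'
  d/dx[-10] = 0
Adding these up, d/dx[F] = 0 becomes
  (6xy) + (3x^2 + 2y)·y' = 0,
so isolating y',
  dy/dx = -(6xy)/(3x^2 + 2y) = -6xy/(3x^2 + 2y)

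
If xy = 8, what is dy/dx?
Take d/dx of both sides. Since y is implicitly a function of x, the chain rule attaches a y' = dy/dx factor whenever we differentiate through y.

Set F(x, y) = (left side) − (right side), so the curve is F = 0. Differentiating each term of F:
  d/dx[xy] = x·y' + y
  d/dx[-8] = 0

Collecting, the y'-free part is the partial derivative in x and the y' coefficient is the partial derivative in y:
  ∂F/∂x = y
  ∂F/∂y = x

so d/dx[F(x, y(x))] = ∂F/∂x + (∂F/∂y)·y' = 0. Rearranging,
  dy/dx = -(∂F/∂x)/(∂F/∂y) = -(y)/(x) = -y/x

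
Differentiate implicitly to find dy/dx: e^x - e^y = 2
Differentiate both sides with respect to x, treating y as y(x). By the chain rule, any term containing y contributes a factor of y' = dy/dx when we differentiate it.

Move every term to one side and write the relation as F(x, y) = 0. Term by term,
  d/dx[e^(x)] = e^(x)
  d/dx[-e^(y)] = -y'·e^(y)
  d/dx[-2] = 0

The pieces without y' make up ∂F/∂x and the coefficient of y' is ∂F/∂y:
  ∂F/∂x = e^(x),
  ∂F/∂y = -e^(y).

Since d/dx[F] = ∂F/∂x + (∂F/∂y)·y' = 0, solve for y':
  (∂F/∂y)·y' = -∂F/∂x
  dy/dx = -(∂F/∂x)/(∂F/∂y) = -(e^(x))/(-e^(y)) = e^(x - y)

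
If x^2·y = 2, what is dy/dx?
Differentiate the relation implicitly: treat y = y(x) and apply the chain rule, so every y-derivative picks up a y' = dy/dx factor.

With everything moved to the left-hand side, differentiate term by term:
  d/dx[x^2y] = x^2·y' + 2xy
  d/dx[-2] = 0

Separating the contributions that come from x directly and those that come through y:
  without y':      2xy
  multiplying y':  x^2

so (2xy) + (x^2)·y' = 0, and therefore
  dy/dx = -(2xy)/(x^2) = -2y/x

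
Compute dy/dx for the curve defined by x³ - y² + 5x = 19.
Differentiate both sides with respect to x, treating y as y(x). By the chain rule, any term containing y contributes a factor of y' = dy/dx when we differentiate it.

Move every term to one side and write the relation as F(x, y) = 0. Term by term,
  d/dx[x^3] = 3x^2
  d/dx[5x] = 5
  d/dx[-y^2] = -2y·y'
  d/dx[-19] = 0

The pieces without y' make up ∂F/∂x and the coefficient of y' is ∂F/∂y:
  ∂F/∂x = 3x^2 + 5,
  ∂F/∂y = -2y.

Since d/dx[F] = ∂F/∂x + (∂F/∂y)·y' = 0, solve for y':
  (∂F/∂y)·y' = -∂F/∂x
  dy/dx = -(∂F/∂x)/(∂F/∂y) = -(3x^2 + 5)/(-2y) = (3x^2 + 5)/(2y)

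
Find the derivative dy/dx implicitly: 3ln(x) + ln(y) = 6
Take d/dx of both sides. Since y is implicitly a function of x, the chain rule attaches a y' = dy/dx factor whenever we differentiate through y.

Set F(x, y) = (left side) − (right side), so the curve is F = 0. Differentiating each term of F:
  d/dx[3ln(x)] = 3/x
  d/dx[ln(y)] = y'/y
  d/dx[-6] = 0

Collecting, the y'-free part is the partial derivative in x and the y' coefficient is the partial derivative in y:
  ∂F/∂x = 3/x
  ∂F/∂y = 1/y

so d/dx[F(x, y(x))] = ∂F/∂x + (∂F/∂y)·y' = 0. Rearranging,
  dy/dx = -(∂F/∂x)/(∂F/∂y) = -(3/x)/(1/y) = -3y/x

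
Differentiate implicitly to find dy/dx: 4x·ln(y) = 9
Take d/dx of both sides. Since y is implicitly a function of x, the chain rule attaches a y' = dy/dx factor whenever we differentiate through y.

Set F(x, y) = (left side) − (right side), so the curve is F = 0. Differentiating each term of F:
  d/dx[4x·ln(y)] = 4x·y'/y + 4ln(y)
  d/dx[-9] = 0

Collecting, the y'-free part is the partial derivative in x and the y' coefficient is the partial derivative in y:
  ∂F/∂x = 4ln(y)
  ∂F/∂y = 4x/y

so d/dx[F(x, y(x))] = ∂F/∂x + (∂F/∂y)·y' = 0. Rearranging,
  dy/dx = -(∂F/∂x)/(∂F/∂y) = -(4ln(y))/(4x/y) = -y·ln(y)/x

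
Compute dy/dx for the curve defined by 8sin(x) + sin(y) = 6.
Differentiate the relation implicitly: treat y = y(x) and apply the chain rule, so every y-derivative picks up a y' = dy/dx factor.

With everything moved to the left-hand side, differentiate term by term:
  d/dx[8sin(x)] = 8cos(x)
  d/dx[sin(y)] = y'·cos(y)
  d/dx[-6] = 0

Separating the contributions that come from x directly and those that come through y:
  without y':      8cos(x)
  multiplying y':  cos(y)

so (8cos(x)) + (cos(y))·y' = 0, and therefore
  dy/dx = -(8cos(x))/(cos(y)) = -8cos(x)/cos(y)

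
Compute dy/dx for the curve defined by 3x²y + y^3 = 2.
Take d/dx of both sides. Since y is implicitly a function of x, the chain rule attaches a y' = dy/dx factor whenever we differentiate through y.

Set F(x, y) = (left side) − (right side), so the curve is F = 0. Differentiating each term of F:
  d/dx[3x^2y] = 3x^2·y' + 6xy
  d/dx[y^3] = 3y^2·y'
  d/dx[-2] = 0

Collecting, the y'-free part is the partial derivative in x and the y' coefficient is the partial derivative in y:
  ∂F/∂x = 6xy
  ∂F/∂y = 3x^2 + 3y^2

so d/dx[F(x, y(x))] = ∂F/∂x + (∂F/∂y)·y' = 0. Rearranging,
  dy/dx = -(∂F/∂x)/(∂F/∂y) = -(6xy)/(3x^2 + 3y^2) = -2xy/(x^2 + y^2)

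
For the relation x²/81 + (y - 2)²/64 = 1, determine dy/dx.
Apply d/dx to both sides, remembering that y depends on x. Each occurrence of y therefore brings in a y' = dy/dx via the chain rule.

With F(x, y) equal to the left-hand side minus the right, differentiate F term by term:
  d/dx[x^2/81] = 2x/81
  d/dx[(y - 2)^2/64] = y'(y - 2)/32
  d/dx[-1] = 0
Adding these up, d/dx[F] = 0 becomes
  (2x/81) + (y/32 - 1/16)·y' = 0,
so isolating y',
  dy/dx = -(2x/81)/(y/32 - 1/16)
        = -(2x/81)/((y - 2)/32) = -64x/(81y - 162)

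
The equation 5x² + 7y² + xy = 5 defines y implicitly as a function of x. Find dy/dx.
Apply d/dx to both sides, remembering that y depends on x. Each occurrence of y therefore brings in a y' = dy/dx via the chain rule.

With F(x, y) equal to the left-hand side minus the right, differentiate F term by term:
  d/dx[5x^2] = 10x
  d/dx[xy] = x·y' + y
  d/dx[7y^2] = 14y·y'
  d/dx[-5] = 0
Adding these up, d/dx[F] = 0 becomes
  (10x + y) + (x + 14y)·y' = 0,
so isolating y',
  dy/dx = -(10x + y)/(x + 14y) = (-10x - y)/(x + 14y)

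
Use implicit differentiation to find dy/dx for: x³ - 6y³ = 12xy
Differentiate the relation implicitly: treat y = y(x) and apply the chain rule, so every y-derivative picks up a y' = dy/dx factor.

With everything moved to the left-hand side, differentiate term by term:
  d/dx[x^3] = 3x^2
  d/dx[-12xy] = -12x·y' - 12y
  d/dx[-6y^3] = -18y^2·y'

Separating the contributions that come from x directly and those that come through y:
  without y':      3x^2 - 12y
  multiplying y':  -12x - 18y^2

so (3x^2 - 12y) + (-12x - 18y^2)·y' = 0, and therefore
  dy/dx = -(3x^2 - 12y)/(-12x - 18y^2) = (x^2 - 4y)/(2(2x + 3y^2))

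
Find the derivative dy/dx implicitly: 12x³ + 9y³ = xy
Differentiate the relation implicitly: treat y = y(x) and apply the chain rule, so every y-derivative picks up a y' = dy/dx factor.

With everything moved to the left-hand side, differentiate term by term:
  d/dx[12x^3] = 36x^2
  d/dx[-xy] = -x·y' - y
  d/dx[9y^3] = 27y^2·y'

Separating the contributions that come from x directly and those that come through y:
  without y':      36x^2 - y
  multiplying y':  -x + 27y^2

so (36x^2 - y) + (-x + 27y^2)·y' = 0, and therefore
  dy/dx = -(36x^2 - y)/(-x + 27y^2) = (36x^2 - y)/(x - 27y^2)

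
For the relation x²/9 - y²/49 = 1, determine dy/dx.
Apply d/dx to both sides, remembering that y depends on x. Each occurrence of y therefore brings in a y' = dy/dx via the chain rule.

With F(x, y) equal to the left-hand side minus the right, differentiate F term by term:
  d/dx[x^2/9] = 2x/9
  d/dx[-y^2/49] = -2y·y'/49
  d/dx[-1] = 0
Adding these up, d/dx[F] = 0 becomes
  (2x/9) + (-2y/49)·y' = 0,
so isolating y',
  dy/dx = -(2x/9)/(-2y/49) = 49x/(9y)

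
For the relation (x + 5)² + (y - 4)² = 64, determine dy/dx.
Differentiate both sides with respect to x, treating y as y(x). By the chain rule, any term containing y contributes a factor of y' = dy/dx when we differentiate it.

Move every term to one side and write the relation as F(x, y) = 0. Term by term,
  d/dx[(x + 5)^2] = 2x + 10
  d/dx[(y - 4)^2] = 2·y'(y - 4)
  d/dx[-64] = 0

The pieces without y' make up ∂F/∂x and the coefficient of y' is ∂F/∂y:
  ∂F/∂x = 2x + 10,
  ∂F/∂y = 2y - 8.

Since d/dx[F] = ∂F/∂x + (∂F/∂y)·y' = 0, solve for y':
  (∂F/∂y)·y' = -∂F/∂x
  dy/dx = -(∂F/∂x)/(∂F/∂y) = -(2x + 10)/(2y - 8) = (-x - 5)/(y - 4)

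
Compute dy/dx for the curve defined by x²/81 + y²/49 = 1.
Differentiate both sides with respect to x, treating y as y(x). By the chain rule, any term containing y contributes a factor of y' = dy/dx when we differentiate it.

Move every term to one side and write the relation as F(x, y) = 0. Term by term,
  d/dx[x^2/81] = 2x/81
  d/dx[y^2/49] = 2y·y'/49
  d/dx[-1] = 0

The pieces without y' make up ∂F/∂x and the coefficient of y' is ∂F/∂y:
  ∂F/∂x = 2x/81,
  ∂F/∂y = 2y/49.

Since d/dx[F] = ∂F/∂x + (∂F/∂y)·y' = 0, solve for y':
  (∂F/∂y)·y' = -∂F/∂x
  dy/dx = -(∂F/∂x)/(∂F/∂y) = -(2x/81)/(2y/49) = -49x/(81y)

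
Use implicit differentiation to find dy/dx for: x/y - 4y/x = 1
Take d/dx of both sides. Since y is implicitly a function of x, the chain rule attaches a y' = dy/dx factor whenever we differentiate through y.

Set F(x, y) = (left side) − (right side), so the curve is F = 0. Differentiating each term of F:
  d/dx[x/y] = -x·y'/y^2 + 1/y
  d/dx[-4y/x] = -4·y'/x + 4y/x^2
  d/dx[-1] = 0

Collecting, the y'-free part is the partial derivative in x and the y' coefficient is the partial derivative in y:
  ∂F/∂x = 1/y + 4y/x^2
  ∂F/∂y = -x/y^2 - 4/x

so d/dx[F(x, y(x))] = ∂F/∂x + (∂F/∂y)·y' = 0. Rearranging,
  dy/dx = -(∂F/∂x)/(∂F/∂y) = -(1/y + 4y/x^2)/(-x/y^2 - 4/x)
        = -((x^2 + 4y^2)/(x^2y))/(-(x^2 + 4y^2)/(xy^2)) = y/x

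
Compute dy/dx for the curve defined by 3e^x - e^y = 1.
Differentiate both sides with respect to x, treating y as y(x). By the chain rule, any term containing y contributes a factor of y' = dy/dx when we differentiate it.

Move every term to one side and write the relation as F(x, y) = 0. Term by term,
  d/dx[3e^(x)] = 3e^(x)
  d/dx[-e^(y)] = -y'·e^(y)
  d/dx[-1] = 0

The pieces without y' make up ∂F/∂x and the coefficient of y' is ∂F/∂y:
  ∂F/∂x = 3e^(x),
  ∂F/∂y = -e^(y).

Since d/dx[F] = ∂F/∂x + (∂F/∂y)·y' = 0, solve for y':
  (∂F/∂y)·y' = -∂F/∂x
  dy/dx = -(∂F/∂x)/(∂F/∂y) = -(3e^(x))/(-e^(y)) = 3e^(x - y)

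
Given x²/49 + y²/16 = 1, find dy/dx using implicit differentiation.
Differentiate both sides with respect to x, treating y as y(x). By the chain rule, any term containing y contributes a factor of y' = dy/dx when we differentiate it.

Move every term to one side and write the relation as F(x, y) = 0. Term by term,
  d/dx[x^2/49] = 2x/49
  d/dx[y^2/16] = y·y'/8
  d/dx[-1] = 0

The pieces without y' make up ∂F/∂x and the coefficient of y' is ∂F/∂y:
  ∂F/∂x = 2x/49,
  ∂F/∂y = y/8.

Since d/dx[F] = ∂F/∂x + (∂F/∂y)·y' = 0, solve for y':
  (∂F/∂y)·y' = -∂F/∂x
  dy/dx = -(∂F/∂x)/(∂F/∂y) = -(2x/49)/(y/8) = -16x/(49y)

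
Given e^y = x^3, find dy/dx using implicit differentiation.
Differentiate both sides with respect to x, treating y as y(x). By the chain rule, any term containing y contributes a factor of y' = dy/dx when we differentiate it.

Move every term to one side and write the relation as F(x, y) = 0. Term by term,
  d/dx[-x^3] = -3x^2
  d/dx[e^(y)] = y'·e^(y)

The pieces without y' make up ∂F/∂x and the coefficient of y' is ∂F/∂y:
  ∂F/∂x = -3x^2,
  ∂F/∂y = e^(y).

Since d/dx[F] = ∂F/∂x + (∂F/∂y)·y' = 0, solve for y':
  (∂F/∂y)·y' = -∂F/∂x
  dy/dx = -(∂F/∂x)/(∂F/∂y) = -(-3x^2)/(e^(y)) = 3x^2e^(-y)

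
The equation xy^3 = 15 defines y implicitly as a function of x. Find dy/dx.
Differentiate the relation implicitly: treat y = y(x) and apply the chain rule, so every y-derivative picks up a y' = dy/dx factor.

With everything moved to the left-hand side, differentiate term by term:
  d/dx[xy^3] = 3xy^2·y' + y^3
  d/dx[-15] = 0

Separating the contributions that come from x directly and those that come through y:
  without y':      y^3
  multiplying y':  3xy^2

so (y^3) + (3xy^2)·y' = 0, and therefore
  dy/dx = -(y^3)/(3xy^2) = -y/(3x)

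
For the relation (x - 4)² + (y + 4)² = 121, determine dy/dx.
Take d/dx of both sides. Since y is implicitly a function of x, the chain rule attaches a y' = dy/dx factor whenever we differentiate through y.

Set F(x, y) = (left side) − (right side), so the curve is F = 0. Differentiating each term of F:
  d/dx[(x - 4)^2] = 2x - 8
  d/dx[(y + 4)^2] = 2·y'(y + 4)
  d/dx[-121] = 0

Collecting, the y'-free part is the partial derivative in x and the y' coefficient is the partial derivative in y:
  ∂F/∂x = 2x - 8
  ∂F/∂y = 2y + 8

so d/dx[F(x, y(x))] = ∂F/∂x + (∂F/∂y)·y' = 0. Rearranging,
  dy/dx = -(∂F/∂x)/(∂F/∂y) = -(2x - 8)/(2y + 8) = (4 - x)/(y + 4)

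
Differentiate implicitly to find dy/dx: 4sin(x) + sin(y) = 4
Differentiate both sides with respect to x, treating y as y(x). By the chain rule, any term containing y contributes a factor of y' = dy/dx when we differentiate it.

Move every term to one side and write the relation as F(x, y) = 0. Term by term,
  d/dx[4sin(x)] = 4cos(x)
  d/dx[sin(y)] = y'·cos(y)
  d/dx[-4] = 0

The pieces without y' make up ∂F/∂x and the coefficient of y' is ∂F/∂y:
  ∂F/∂x = 4cos(x),
  ∂F/∂y = cos(y).

Since d/dx[F] = ∂F/∂x + (∂F/∂y)·y' = 0, solve for y':
  (∂F/∂y)·y' = -∂F/∂x
  dy/dx = -(∂F/∂x)/(∂F/∂y) = -(4cos(x))/(cos(y)) = -4cos(x)/cos(y)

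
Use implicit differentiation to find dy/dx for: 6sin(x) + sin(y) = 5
Differentiate the relation implicitly: treat y = y(x) and apply the chain rule, so every y-derivative picks up a y' = dy/dx factor.

With everything moved to the left-hand side, differentiate term by term:
  d/dx[6sin(x)] = 6cos(x)
  d/dx[sin(y)] = y'·cos(y)
  d/dx[-5] = 0

Separating the contributions that come from x directly and those that come through y:
  without y':      6cos(x)
  multiplying y':  cos(y)

so (6cos(x)) + (cos(y))·y' = 0, and therefore
  dy/dx = -(6cos(x))/(cos(y)) = -6cos(x)/cos(y)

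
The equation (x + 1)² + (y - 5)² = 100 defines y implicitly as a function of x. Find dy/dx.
Take d/dx of both sides. Since y is implicitly a function of x, the chain rule attaches a y' = dy/dx factor whenever we differentiate through y.

Set F(x, y) = (left side) − (right side), so the curve is F = 0. Differentiating each term of F:
  d/dx[(x + 1)^2] = 2x + 2
  d/dx[(y - 5)^2] = 2·y'(y - 5)
  d/dx[-100] = 0

Collecting, the y'-free part is the partial derivative in x and the y' coefficient is the partial derivative in y:
  ∂F/∂x = 2x + 2
  ∂F/∂y = 2y - 10

so d/dx[F(x, y(x))] = ∂F/∂x + (∂F/∂y)·y' = 0. Rearranging,
  dy/dx = -(∂F/∂x)/(∂F/∂y) = -(2x + 2)/(2y - 10) = (-x - 1)/(y - 5)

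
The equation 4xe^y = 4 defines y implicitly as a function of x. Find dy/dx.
Take d/dx of both sides. Since y is implicitly a function of x, the chain rule attaches a y' = dy/dx factor whenever we differentiate through y.

Set F(x, y) = (left side) − (right side), so the curve is F = 0. Differentiating each term of F:
  d/dx[4x·e^(y)] = 4x·y'·e^(y) + 4e^(y)
  d/dx[-4] = 0

Collecting, the y'-free part is the partial derivative in x and the y' coefficient is the partial derivative in y:
  ∂F/∂x = 4e^(y)
  ∂F/∂y = 4x·e^(y)

so d/dx[F(x, y(x))] = ∂F/∂x + (∂F/∂y)·y' = 0. Rearranging,
  dy/dx = -(∂F/∂x)/(∂F/∂y) = -(4e^(y))/(4x·e^(y)) = -1/x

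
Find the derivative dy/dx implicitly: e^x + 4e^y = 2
Apply d/dx to both sides, remembering that y depends on x. Each occurrence of y therefore brings in a y' = dy/dx via the chain rule.

With F(x, y) equal to the left-hand side minus the right, differentiate F term by term:
  d/dx[e^(x)] = e^(x)
  d/dx[4e^(y)] = 4·y'·e^(y)
  d/dx[-2] = 0
Adding these up, d/dx[F] = 0 becomes
  (e^(x)) + (4e^(y))·y' = 0,
so isolating y',
  dy/dx = -(e^(x))/(4e^(y)) = -e^(x - y)/4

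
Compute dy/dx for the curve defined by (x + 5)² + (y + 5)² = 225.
Differentiate the relation implicitly: treat y = y(x) and apply the chain rule, so every y-derivative picks up a y' = dy/dx factor.

With everything moved to the left-hand side, differentiate term by term:
  d/dx[(x + 5)^2] = 2x + 10
  d/dx[(y + 5)^2] = 2·y'(y + 5)
  d/dx[-225] = 0

Separating the contributions that come from x directly and those that come through y:
  without y':      2x + 10
  multiplying y':  2y + 10

so (2x + 10) + (2y + 10)·y' = 0, and therefore
  dy/dx = -(2x + 10)/(2y + 10) = (-x - 5)/(y + 5)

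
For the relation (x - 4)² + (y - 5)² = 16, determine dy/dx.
Take d/dx of both sides. Since y is implicitly a function of x, the chain rule attaches a y' = dy/dx factor whenever we differentiate through y.

Set F(x, y) = (left side) − (right side), so the curve is F = 0. Differentiating each term of F:
  d/dx[(x - 4)^2] = 2x - 8
  d/dx[(y - 5)^2] = 2·y'(y - 5)
  d/dx[-16] = 0

Collecting, the y'-free part is the partial derivative in x and the y' coefficient is the partial derivative in y:
  ∂F/∂x = 2x - 8
  ∂F/∂y = 2y - 10

so d/dx[F(x, y(x))] = ∂F/∂x + (∂F/∂y)·y' = 0. Rearranging,
  dy/dx = -(∂F/∂x)/(∂F/∂y) = -(2x - 8)/(2y - 10) = (4 - x)/(y - 5)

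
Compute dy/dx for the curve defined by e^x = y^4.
Differentiate both sides with respect to x, treating y as y(x). By the chain rule, any term containing y contributes a factor of y' = dy/dx when we differentiate it.

Move every term to one side and write the relation as F(x, y) = 0. Term by term,
  d/dx[-y^4] = -4y^3·y'
  d/dx[e^(x)] = e^(x)

The pieces without y' make up ∂F/∂x and the coefficient of y' is ∂F/∂y:
  ∂F/∂x = e^(x),
  ∂F/∂y = -4y^3.

Since d/dx[F] = ∂F/∂x + (∂F/∂y)·y' = 0, solve for y':
  (∂F/∂y)·y' = -∂F/∂x
  dy/dx = -(∂F/∂x)/(∂F/∂y) = -(e^(x))/(-4y^3) = e^(x)/(4y^3)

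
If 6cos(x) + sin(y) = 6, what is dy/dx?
Differentiate the relation implicitly: treat y = y(x) and apply the chain rule, so every y-derivative picks up a y' = dy/dx factor.

With everything moved to the left-hand side, differentiate term by term:
  d/dx[sin(y)] = y'·cos(y)
  d/dx[6cos(x)] = -6sin(x)
  d/dx[-6] = 0

Separating the contributions that come from x directly and those that come through y:
  without y':      -6sin(x)
  multiplying y':  cos(y)

so (-6sin(x)) + (cos(y))·y' = 0, and therefore
  dy/dx = -(-6sin(x))/(cos(y)) = 6sin(x)/cos(y)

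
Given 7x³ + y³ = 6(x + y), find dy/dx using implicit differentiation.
Differentiate the relation implicitly: treat y = y(x) and apply the chain rule, so every y-derivative picks up a y' = dy/dx factor.

With everything moved to the left-hand side, differentiate term by term:
  d/dx[7x^3] = 21x^2
  d/dx[-6x] = -6
  d/dx[y^3] = 3y^2·y'
  d/dx[-6y] = -6·y'

Separating the contributions that come from x directly and those that come through y:
  without y':      21x^2 - 6
  multiplying y':  3y^2 - 6

so (21x^2 - 6) + (3y^2 - 6)·y' = 0, and therefore
  dy/dx = -(21x^2 - 6)/(3y^2 - 6) = (2 - 7x^2)/(y^2 - 2)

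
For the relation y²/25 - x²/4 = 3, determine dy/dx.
Apply d/dx to both sides, remembering that y depends on x. Each occurrence of y therefore brings in a y' = dy/dx via the chain rule.

With F(x, y) equal to the left-hand side minus the right, differentiate F term by term:
  d/dx[-x^2/4] = -x/2
  d/dx[y^2/25] = 2y·y'/25
  d/dx[-3] = 0
Adding these up, d/dx[F] = 0 becomes
  (-x/2) + (2y/25)·y' = 0,
so isolating y',
  dy/dx = -(-x/2)/(2y/25) = 25x/(4y)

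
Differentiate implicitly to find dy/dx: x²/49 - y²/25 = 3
Differentiate both sides with respect to x, treating y as y(x). By the chain rule, any term containing y contributes a factor of y' = dy/dx when we differentiate it.

Move every term to one side and write the relation as F(x, y) = 0. Term by term,
  d/dx[x^2/49] = 2x/49
  d/dx[-y^2/25] = -2y·y'/25
  d/dx[-3] = 0

The pieces without y' make up ∂F/∂x and the coefficient of y' is ∂F/∂y:
  ∂F/∂x = 2x/49,
  ∂F/∂y = -2y/25.

Since d/dx[F] = ∂F/∂x + (∂F/∂y)·y' = 0, solve for y':
  (∂F/∂y)·y' = -∂F/∂x
  dy/dx = -(∂F/∂x)/(∂F/∂y) = -(2x/49)/(-2y/25) = 25x/(49y)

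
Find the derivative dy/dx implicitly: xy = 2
Differentiate both sides with respect to x, treating y as y(x). By the chain rule, any term containing y contributes a factor of y' = dy/dx when we differentiate it.

Move every term to one side and write the relation as F(x, y) = 0. Term by term,
  d/dx[xy] = x·y' + y
  d/dx[-2] = 0

The pieces without y' make up ∂F/∂x and the coefficient of y' is ∂F/∂y:
  ∂F/∂x = y,
  ∂F/∂y = x.

Since d/dx[F] = ∂F/∂x + (∂F/∂y)·y' = 0, solve for y':
  (∂F/∂y)·y' = -∂F/∂x
  dy/dx = -(∂F/∂x)/(∂F/∂y) = -(y)/(x) = -y/x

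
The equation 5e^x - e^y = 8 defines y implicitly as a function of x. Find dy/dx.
Apply d/dx to both sides, remembering that y depends on x. Each occurrence of y therefore brings in a y' = dy/dx via the chain rule.

With F(x, y) equal to the left-hand side minus the right, differentiate F term by term:
  d/dx[5e^(x)] = 5e^(x)
  d/dx[-e^(y)] = -y'·e^(y)
  d/dx[-8] = 0
Adding these up, d/dx[F] = 0 becomes
  (5e^(x)) + (-e^(y))·y' = 0,
so isolating y',
  dy/dx = -(5e^(x))/(-e^(y)) = 5e^(x - y)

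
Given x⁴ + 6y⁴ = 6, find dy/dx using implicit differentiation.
Differentiate the relation implicitly: treat y = y(x) and apply the chain rule, so every y-derivative picks up a y' = dy/dx factor.

With everything moved to the left-hand side, differentiate term by term:
  d/dx[x^4] = 4x^3
  d/dx[6y^4] = 24y^3·y'
  d/dx[-6] = 0

Separating the contributions that come from x directly and those that come through y:
  without y':      4x^3
  multiplying y':  24y^3

so (4x^3) + (24y^3)·y' = 0, and therefore
  dy/dx = -(4x^3)/(24y^3) = -x^3/(6y^3)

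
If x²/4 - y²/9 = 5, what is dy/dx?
Take d/dx of both sides. Since y is implicitly a function of x, the chain rule attaches a y' = dy/dx factor whenever we differentiate through y.

Set F(x, y) = (left side) − (right side), so the curve is F = 0. Differentiating each term of F:
  d/dx[x^2/4] = x/2
  d/dx[-y^2/9] = -2y·y'/9
  d/dx[-5] = 0

Collecting, the y'-free part is the partial derivative in x and the y' coefficient is the partial derivative in y:
  ∂F/∂x = x/2
  ∂F/∂y = -2y/9

so d/dx[F(x, y(x))] = ∂F/∂x + (∂F/∂y)·y' = 0. Rearranging,
  dy/dx = -(∂F/∂x)/(∂F/∂y) = -(x/2)/(-2y/9) = 9x/(4y)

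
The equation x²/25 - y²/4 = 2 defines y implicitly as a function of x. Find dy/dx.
Differentiate both sides with respect to x, treating y as y(x). By the chain rule, any term containing y contributes a factor of y' = dy/dx when we differentiate it.

Move every term to one side and write the relation as F(x, y) = 0. Term by term,
  d/dx[x^2/25] = 2x/25
  d/dx[-y^2/4] = -y·y'/2
  d/dx[-2] = 0

The pieces without y' make up ∂F/∂x and the coefficient of y' is ∂F/∂y:
  ∂F/∂x = 2x/25,
  ∂F/∂y = -y/2.

Since d/dx[F] = ∂F/∂x + (∂F/∂y)·y' = 0, solve for y':
  (∂F/∂y)·y' = -∂F/∂x
  dy/dx = -(∂F/∂x)/(∂F/∂y) = -(2x/25)/(-y/2) = 4x/(25y)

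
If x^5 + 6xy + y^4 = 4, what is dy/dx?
Take d/dx of both sides. Since y is implicitly a function of x, the chain rule attaches a y' = dy/dx factor whenever we differentiate through y.

Set F(x, y) = (left side) − (right side), so the curve is F = 0. Differentiating each term of F:
  d/dx[x^5] = 5x^4
  d/dx[6xy] = 6x·y' + 6y
  d/dx[y^4] = 4y^3·y'
  d/dx[-4] = 0

Collecting, the y'-free part is the partial derivative in x and the y' coefficient is the partial derivative in y:
  ∂F/∂x = 5x^4 + 6y
  ∂F/∂y = 6x + 4y^3

so d/dx[F(x, y(x))] = ∂F/∂x + (∂F/∂y)·y' = 0. Rearranging,
  dy/dx = -(∂F/∂x)/(∂F/∂y) = -(5x^4 + 6y)/(6x + 4y^3) = (-5x^4 - 6y)/(2(3x + 2y^3))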